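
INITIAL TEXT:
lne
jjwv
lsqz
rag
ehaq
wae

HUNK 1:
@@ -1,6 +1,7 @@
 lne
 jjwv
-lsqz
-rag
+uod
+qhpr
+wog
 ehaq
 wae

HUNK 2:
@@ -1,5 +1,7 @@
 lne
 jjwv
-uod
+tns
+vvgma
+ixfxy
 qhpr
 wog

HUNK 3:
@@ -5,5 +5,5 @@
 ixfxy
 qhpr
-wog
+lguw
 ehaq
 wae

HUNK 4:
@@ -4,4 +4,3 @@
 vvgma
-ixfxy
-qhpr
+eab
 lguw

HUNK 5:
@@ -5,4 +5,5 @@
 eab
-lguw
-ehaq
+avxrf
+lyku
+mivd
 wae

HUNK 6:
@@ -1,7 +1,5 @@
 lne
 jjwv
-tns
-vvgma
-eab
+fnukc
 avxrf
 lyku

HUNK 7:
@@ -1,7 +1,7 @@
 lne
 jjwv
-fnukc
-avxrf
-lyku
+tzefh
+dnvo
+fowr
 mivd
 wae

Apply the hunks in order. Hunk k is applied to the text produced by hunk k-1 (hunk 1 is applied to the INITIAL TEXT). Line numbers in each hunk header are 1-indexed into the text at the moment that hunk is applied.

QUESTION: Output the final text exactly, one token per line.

Hunk 1: at line 1 remove [lsqz,rag] add [uod,qhpr,wog] -> 7 lines: lne jjwv uod qhpr wog ehaq wae
Hunk 2: at line 1 remove [uod] add [tns,vvgma,ixfxy] -> 9 lines: lne jjwv tns vvgma ixfxy qhpr wog ehaq wae
Hunk 3: at line 5 remove [wog] add [lguw] -> 9 lines: lne jjwv tns vvgma ixfxy qhpr lguw ehaq wae
Hunk 4: at line 4 remove [ixfxy,qhpr] add [eab] -> 8 lines: lne jjwv tns vvgma eab lguw ehaq wae
Hunk 5: at line 5 remove [lguw,ehaq] add [avxrf,lyku,mivd] -> 9 lines: lne jjwv tns vvgma eab avxrf lyku mivd wae
Hunk 6: at line 1 remove [tns,vvgma,eab] add [fnukc] -> 7 lines: lne jjwv fnukc avxrf lyku mivd wae
Hunk 7: at line 1 remove [fnukc,avxrf,lyku] add [tzefh,dnvo,fowr] -> 7 lines: lne jjwv tzefh dnvo fowr mivd wae

Answer: lne
jjwv
tzefh
dnvo
fowr
mivd
wae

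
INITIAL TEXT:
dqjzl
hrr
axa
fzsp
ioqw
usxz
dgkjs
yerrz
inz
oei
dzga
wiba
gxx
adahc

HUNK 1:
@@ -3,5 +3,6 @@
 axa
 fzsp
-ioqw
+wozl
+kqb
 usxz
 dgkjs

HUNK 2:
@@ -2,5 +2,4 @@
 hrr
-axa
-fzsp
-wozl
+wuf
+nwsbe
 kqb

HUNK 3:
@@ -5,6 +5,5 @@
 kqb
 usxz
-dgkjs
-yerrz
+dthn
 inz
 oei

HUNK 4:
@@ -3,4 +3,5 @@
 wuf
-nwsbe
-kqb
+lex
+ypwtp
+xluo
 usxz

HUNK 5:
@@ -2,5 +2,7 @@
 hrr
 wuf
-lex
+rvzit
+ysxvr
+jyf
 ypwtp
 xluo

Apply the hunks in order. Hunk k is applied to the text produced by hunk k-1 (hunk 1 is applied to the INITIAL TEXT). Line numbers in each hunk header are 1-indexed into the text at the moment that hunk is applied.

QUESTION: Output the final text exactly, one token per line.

Hunk 1: at line 3 remove [ioqw] add [wozl,kqb] -> 15 lines: dqjzl hrr axa fzsp wozl kqb usxz dgkjs yerrz inz oei dzga wiba gxx adahc
Hunk 2: at line 2 remove [axa,fzsp,wozl] add [wuf,nwsbe] -> 14 lines: dqjzl hrr wuf nwsbe kqb usxz dgkjs yerrz inz oei dzga wiba gxx adahc
Hunk 3: at line 5 remove [dgkjs,yerrz] add [dthn] -> 13 lines: dqjzl hrr wuf nwsbe kqb usxz dthn inz oei dzga wiba gxx adahc
Hunk 4: at line 3 remove [nwsbe,kqb] add [lex,ypwtp,xluo] -> 14 lines: dqjzl hrr wuf lex ypwtp xluo usxz dthn inz oei dzga wiba gxx adahc
Hunk 5: at line 2 remove [lex] add [rvzit,ysxvr,jyf] -> 16 lines: dqjzl hrr wuf rvzit ysxvr jyf ypwtp xluo usxz dthn inz oei dzga wiba gxx adahc

Answer: dqjzl
hrr
wuf
rvzit
ysxvr
jyf
ypwtp
xluo
usxz
dthn
inz
oei
dzga
wiba
gxx
adahc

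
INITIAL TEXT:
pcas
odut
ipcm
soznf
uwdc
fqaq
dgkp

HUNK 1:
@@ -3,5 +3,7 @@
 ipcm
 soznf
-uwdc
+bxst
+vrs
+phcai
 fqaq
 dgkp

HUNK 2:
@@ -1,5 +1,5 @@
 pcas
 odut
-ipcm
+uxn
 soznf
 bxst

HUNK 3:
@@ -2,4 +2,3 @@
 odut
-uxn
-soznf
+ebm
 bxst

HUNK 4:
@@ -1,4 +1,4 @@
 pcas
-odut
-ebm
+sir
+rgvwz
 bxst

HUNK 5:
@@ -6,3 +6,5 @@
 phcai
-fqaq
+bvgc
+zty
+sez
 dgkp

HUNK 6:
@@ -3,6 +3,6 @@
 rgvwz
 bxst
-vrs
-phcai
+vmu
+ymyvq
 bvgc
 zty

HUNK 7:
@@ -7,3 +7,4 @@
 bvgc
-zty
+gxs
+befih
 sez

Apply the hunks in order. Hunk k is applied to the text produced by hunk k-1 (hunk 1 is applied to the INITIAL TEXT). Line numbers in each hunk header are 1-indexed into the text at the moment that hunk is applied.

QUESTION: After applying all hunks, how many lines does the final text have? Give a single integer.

Answer: 11

Derivation:
Hunk 1: at line 3 remove [uwdc] add [bxst,vrs,phcai] -> 9 lines: pcas odut ipcm soznf bxst vrs phcai fqaq dgkp
Hunk 2: at line 1 remove [ipcm] add [uxn] -> 9 lines: pcas odut uxn soznf bxst vrs phcai fqaq dgkp
Hunk 3: at line 2 remove [uxn,soznf] add [ebm] -> 8 lines: pcas odut ebm bxst vrs phcai fqaq dgkp
Hunk 4: at line 1 remove [odut,ebm] add [sir,rgvwz] -> 8 lines: pcas sir rgvwz bxst vrs phcai fqaq dgkp
Hunk 5: at line 6 remove [fqaq] add [bvgc,zty,sez] -> 10 lines: pcas sir rgvwz bxst vrs phcai bvgc zty sez dgkp
Hunk 6: at line 3 remove [vrs,phcai] add [vmu,ymyvq] -> 10 lines: pcas sir rgvwz bxst vmu ymyvq bvgc zty sez dgkp
Hunk 7: at line 7 remove [zty] add [gxs,befih] -> 11 lines: pcas sir rgvwz bxst vmu ymyvq bvgc gxs befih sez dgkp
Final line count: 11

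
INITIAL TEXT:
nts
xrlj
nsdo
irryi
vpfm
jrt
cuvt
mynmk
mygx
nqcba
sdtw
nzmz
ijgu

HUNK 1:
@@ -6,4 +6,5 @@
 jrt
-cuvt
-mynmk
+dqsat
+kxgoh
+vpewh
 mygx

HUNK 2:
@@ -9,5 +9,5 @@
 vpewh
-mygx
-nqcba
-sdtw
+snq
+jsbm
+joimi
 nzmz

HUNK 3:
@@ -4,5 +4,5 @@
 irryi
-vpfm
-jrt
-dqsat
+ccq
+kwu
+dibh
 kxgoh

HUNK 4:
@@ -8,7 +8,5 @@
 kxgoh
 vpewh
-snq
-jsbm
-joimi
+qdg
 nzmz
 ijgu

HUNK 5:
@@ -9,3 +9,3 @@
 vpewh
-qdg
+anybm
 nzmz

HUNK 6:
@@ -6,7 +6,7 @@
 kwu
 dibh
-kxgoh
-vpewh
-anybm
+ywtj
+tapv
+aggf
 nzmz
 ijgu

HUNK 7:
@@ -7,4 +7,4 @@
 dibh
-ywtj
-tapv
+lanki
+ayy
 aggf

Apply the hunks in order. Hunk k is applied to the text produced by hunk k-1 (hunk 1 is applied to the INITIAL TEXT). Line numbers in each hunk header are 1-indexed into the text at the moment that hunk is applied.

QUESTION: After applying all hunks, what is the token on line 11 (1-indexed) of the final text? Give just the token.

Answer: nzmz

Derivation:
Hunk 1: at line 6 remove [cuvt,mynmk] add [dqsat,kxgoh,vpewh] -> 14 lines: nts xrlj nsdo irryi vpfm jrt dqsat kxgoh vpewh mygx nqcba sdtw nzmz ijgu
Hunk 2: at line 9 remove [mygx,nqcba,sdtw] add [snq,jsbm,joimi] -> 14 lines: nts xrlj nsdo irryi vpfm jrt dqsat kxgoh vpewh snq jsbm joimi nzmz ijgu
Hunk 3: at line 4 remove [vpfm,jrt,dqsat] add [ccq,kwu,dibh] -> 14 lines: nts xrlj nsdo irryi ccq kwu dibh kxgoh vpewh snq jsbm joimi nzmz ijgu
Hunk 4: at line 8 remove [snq,jsbm,joimi] add [qdg] -> 12 lines: nts xrlj nsdo irryi ccq kwu dibh kxgoh vpewh qdg nzmz ijgu
Hunk 5: at line 9 remove [qdg] add [anybm] -> 12 lines: nts xrlj nsdo irryi ccq kwu dibh kxgoh vpewh anybm nzmz ijgu
Hunk 6: at line 6 remove [kxgoh,vpewh,anybm] add [ywtj,tapv,aggf] -> 12 lines: nts xrlj nsdo irryi ccq kwu dibh ywtj tapv aggf nzmz ijgu
Hunk 7: at line 7 remove [ywtj,tapv] add [lanki,ayy] -> 12 lines: nts xrlj nsdo irryi ccq kwu dibh lanki ayy aggf nzmz ijgu
Final line 11: nzmz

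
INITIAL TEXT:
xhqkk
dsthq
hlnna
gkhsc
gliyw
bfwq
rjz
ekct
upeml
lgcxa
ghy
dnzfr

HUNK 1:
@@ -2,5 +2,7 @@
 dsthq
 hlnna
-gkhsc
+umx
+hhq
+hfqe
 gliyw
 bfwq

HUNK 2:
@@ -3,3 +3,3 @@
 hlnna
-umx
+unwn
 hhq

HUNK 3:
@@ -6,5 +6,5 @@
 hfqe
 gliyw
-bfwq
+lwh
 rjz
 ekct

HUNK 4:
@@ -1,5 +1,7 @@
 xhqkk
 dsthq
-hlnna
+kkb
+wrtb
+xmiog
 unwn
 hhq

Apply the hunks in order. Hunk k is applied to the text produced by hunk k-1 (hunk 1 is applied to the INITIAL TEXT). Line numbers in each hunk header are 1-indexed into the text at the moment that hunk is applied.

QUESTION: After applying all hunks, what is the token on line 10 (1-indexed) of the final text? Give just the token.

Hunk 1: at line 2 remove [gkhsc] add [umx,hhq,hfqe] -> 14 lines: xhqkk dsthq hlnna umx hhq hfqe gliyw bfwq rjz ekct upeml lgcxa ghy dnzfr
Hunk 2: at line 3 remove [umx] add [unwn] -> 14 lines: xhqkk dsthq hlnna unwn hhq hfqe gliyw bfwq rjz ekct upeml lgcxa ghy dnzfr
Hunk 3: at line 6 remove [bfwq] add [lwh] -> 14 lines: xhqkk dsthq hlnna unwn hhq hfqe gliyw lwh rjz ekct upeml lgcxa ghy dnzfr
Hunk 4: at line 1 remove [hlnna] add [kkb,wrtb,xmiog] -> 16 lines: xhqkk dsthq kkb wrtb xmiog unwn hhq hfqe gliyw lwh rjz ekct upeml lgcxa ghy dnzfr
Final line 10: lwh

Answer: lwh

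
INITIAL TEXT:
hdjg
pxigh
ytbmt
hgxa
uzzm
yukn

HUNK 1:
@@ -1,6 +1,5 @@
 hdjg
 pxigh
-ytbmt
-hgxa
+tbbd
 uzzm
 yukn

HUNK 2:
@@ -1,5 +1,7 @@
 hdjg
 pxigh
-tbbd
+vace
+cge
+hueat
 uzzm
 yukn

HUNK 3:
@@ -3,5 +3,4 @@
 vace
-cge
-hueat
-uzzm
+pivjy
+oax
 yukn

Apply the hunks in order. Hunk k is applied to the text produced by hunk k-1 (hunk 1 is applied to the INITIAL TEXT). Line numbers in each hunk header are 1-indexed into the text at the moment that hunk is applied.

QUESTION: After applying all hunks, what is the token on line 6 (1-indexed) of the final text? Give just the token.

Answer: yukn

Derivation:
Hunk 1: at line 1 remove [ytbmt,hgxa] add [tbbd] -> 5 lines: hdjg pxigh tbbd uzzm yukn
Hunk 2: at line 1 remove [tbbd] add [vace,cge,hueat] -> 7 lines: hdjg pxigh vace cge hueat uzzm yukn
Hunk 3: at line 3 remove [cge,hueat,uzzm] add [pivjy,oax] -> 6 lines: hdjg pxigh vace pivjy oax yukn
Final line 6: yukn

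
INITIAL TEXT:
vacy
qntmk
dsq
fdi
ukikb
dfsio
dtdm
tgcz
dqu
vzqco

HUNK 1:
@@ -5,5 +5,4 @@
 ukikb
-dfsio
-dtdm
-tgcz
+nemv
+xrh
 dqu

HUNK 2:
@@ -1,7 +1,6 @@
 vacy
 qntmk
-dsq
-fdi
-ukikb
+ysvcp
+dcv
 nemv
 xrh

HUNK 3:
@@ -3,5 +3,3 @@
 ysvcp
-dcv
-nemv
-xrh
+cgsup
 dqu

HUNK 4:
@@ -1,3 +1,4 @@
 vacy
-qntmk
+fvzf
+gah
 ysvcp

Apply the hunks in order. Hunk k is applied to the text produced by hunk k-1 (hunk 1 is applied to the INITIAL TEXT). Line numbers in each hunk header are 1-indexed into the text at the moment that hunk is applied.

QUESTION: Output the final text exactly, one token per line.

Hunk 1: at line 5 remove [dfsio,dtdm,tgcz] add [nemv,xrh] -> 9 lines: vacy qntmk dsq fdi ukikb nemv xrh dqu vzqco
Hunk 2: at line 1 remove [dsq,fdi,ukikb] add [ysvcp,dcv] -> 8 lines: vacy qntmk ysvcp dcv nemv xrh dqu vzqco
Hunk 3: at line 3 remove [dcv,nemv,xrh] add [cgsup] -> 6 lines: vacy qntmk ysvcp cgsup dqu vzqco
Hunk 4: at line 1 remove [qntmk] add [fvzf,gah] -> 7 lines: vacy fvzf gah ysvcp cgsup dqu vzqco

Answer: vacy
fvzf
gah
ysvcp
cgsup
dqu
vzqco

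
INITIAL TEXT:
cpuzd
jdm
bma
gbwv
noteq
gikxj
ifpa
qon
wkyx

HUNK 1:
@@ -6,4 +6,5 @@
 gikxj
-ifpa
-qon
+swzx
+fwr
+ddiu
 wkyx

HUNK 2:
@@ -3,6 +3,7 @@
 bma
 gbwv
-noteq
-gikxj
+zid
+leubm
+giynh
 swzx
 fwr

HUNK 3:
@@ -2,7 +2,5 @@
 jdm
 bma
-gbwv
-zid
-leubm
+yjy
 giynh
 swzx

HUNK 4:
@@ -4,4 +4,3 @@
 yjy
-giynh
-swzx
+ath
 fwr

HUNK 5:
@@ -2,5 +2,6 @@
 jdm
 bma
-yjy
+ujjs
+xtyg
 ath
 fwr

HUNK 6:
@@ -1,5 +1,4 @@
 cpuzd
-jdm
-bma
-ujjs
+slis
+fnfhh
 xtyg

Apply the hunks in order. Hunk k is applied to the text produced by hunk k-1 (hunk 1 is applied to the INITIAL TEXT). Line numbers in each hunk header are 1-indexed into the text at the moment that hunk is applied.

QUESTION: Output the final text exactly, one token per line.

Hunk 1: at line 6 remove [ifpa,qon] add [swzx,fwr,ddiu] -> 10 lines: cpuzd jdm bma gbwv noteq gikxj swzx fwr ddiu wkyx
Hunk 2: at line 3 remove [noteq,gikxj] add [zid,leubm,giynh] -> 11 lines: cpuzd jdm bma gbwv zid leubm giynh swzx fwr ddiu wkyx
Hunk 3: at line 2 remove [gbwv,zid,leubm] add [yjy] -> 9 lines: cpuzd jdm bma yjy giynh swzx fwr ddiu wkyx
Hunk 4: at line 4 remove [giynh,swzx] add [ath] -> 8 lines: cpuzd jdm bma yjy ath fwr ddiu wkyx
Hunk 5: at line 2 remove [yjy] add [ujjs,xtyg] -> 9 lines: cpuzd jdm bma ujjs xtyg ath fwr ddiu wkyx
Hunk 6: at line 1 remove [jdm,bma,ujjs] add [slis,fnfhh] -> 8 lines: cpuzd slis fnfhh xtyg ath fwr ddiu wkyx

Answer: cpuzd
slis
fnfhh
xtyg
ath
fwr
ddiu
wkyx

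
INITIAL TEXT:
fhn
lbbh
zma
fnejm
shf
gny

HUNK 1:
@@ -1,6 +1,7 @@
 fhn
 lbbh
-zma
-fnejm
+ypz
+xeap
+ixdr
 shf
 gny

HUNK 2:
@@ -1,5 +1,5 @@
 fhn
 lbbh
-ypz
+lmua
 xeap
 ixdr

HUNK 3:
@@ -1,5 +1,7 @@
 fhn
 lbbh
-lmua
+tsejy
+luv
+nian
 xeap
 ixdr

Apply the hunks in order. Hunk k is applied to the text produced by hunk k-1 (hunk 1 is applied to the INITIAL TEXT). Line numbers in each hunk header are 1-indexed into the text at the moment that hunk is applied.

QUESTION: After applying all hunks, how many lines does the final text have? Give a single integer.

Hunk 1: at line 1 remove [zma,fnejm] add [ypz,xeap,ixdr] -> 7 lines: fhn lbbh ypz xeap ixdr shf gny
Hunk 2: at line 1 remove [ypz] add [lmua] -> 7 lines: fhn lbbh lmua xeap ixdr shf gny
Hunk 3: at line 1 remove [lmua] add [tsejy,luv,nian] -> 9 lines: fhn lbbh tsejy luv nian xeap ixdr shf gny
Final line count: 9

Answer: 9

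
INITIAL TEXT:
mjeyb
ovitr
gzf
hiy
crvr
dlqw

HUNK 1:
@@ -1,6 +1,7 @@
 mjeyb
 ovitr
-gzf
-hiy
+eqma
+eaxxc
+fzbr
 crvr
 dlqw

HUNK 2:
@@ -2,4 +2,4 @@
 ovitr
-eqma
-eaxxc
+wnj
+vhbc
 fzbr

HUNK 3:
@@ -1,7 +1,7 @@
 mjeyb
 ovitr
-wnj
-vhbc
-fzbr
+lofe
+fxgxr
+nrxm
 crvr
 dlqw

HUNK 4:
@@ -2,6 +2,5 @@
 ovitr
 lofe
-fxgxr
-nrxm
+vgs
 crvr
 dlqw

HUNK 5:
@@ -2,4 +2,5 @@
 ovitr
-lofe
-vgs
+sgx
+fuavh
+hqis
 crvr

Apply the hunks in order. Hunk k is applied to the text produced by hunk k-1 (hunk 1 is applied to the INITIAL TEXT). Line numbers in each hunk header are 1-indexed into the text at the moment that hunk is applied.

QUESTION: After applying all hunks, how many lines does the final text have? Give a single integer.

Answer: 7

Derivation:
Hunk 1: at line 1 remove [gzf,hiy] add [eqma,eaxxc,fzbr] -> 7 lines: mjeyb ovitr eqma eaxxc fzbr crvr dlqw
Hunk 2: at line 2 remove [eqma,eaxxc] add [wnj,vhbc] -> 7 lines: mjeyb ovitr wnj vhbc fzbr crvr dlqw
Hunk 3: at line 1 remove [wnj,vhbc,fzbr] add [lofe,fxgxr,nrxm] -> 7 lines: mjeyb ovitr lofe fxgxr nrxm crvr dlqw
Hunk 4: at line 2 remove [fxgxr,nrxm] add [vgs] -> 6 lines: mjeyb ovitr lofe vgs crvr dlqw
Hunk 5: at line 2 remove [lofe,vgs] add [sgx,fuavh,hqis] -> 7 lines: mjeyb ovitr sgx fuavh hqis crvr dlqw
Final line count: 7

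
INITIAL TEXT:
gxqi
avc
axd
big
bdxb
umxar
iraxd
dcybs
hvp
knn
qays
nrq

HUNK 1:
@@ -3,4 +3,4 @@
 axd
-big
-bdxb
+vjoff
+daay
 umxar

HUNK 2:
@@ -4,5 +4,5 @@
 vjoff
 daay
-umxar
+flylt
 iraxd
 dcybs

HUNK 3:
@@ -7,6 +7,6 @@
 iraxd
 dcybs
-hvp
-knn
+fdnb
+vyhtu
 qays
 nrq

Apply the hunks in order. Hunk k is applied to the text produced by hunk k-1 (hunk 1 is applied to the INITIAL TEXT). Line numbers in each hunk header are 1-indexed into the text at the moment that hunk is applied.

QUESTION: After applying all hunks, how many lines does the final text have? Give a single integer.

Answer: 12

Derivation:
Hunk 1: at line 3 remove [big,bdxb] add [vjoff,daay] -> 12 lines: gxqi avc axd vjoff daay umxar iraxd dcybs hvp knn qays nrq
Hunk 2: at line 4 remove [umxar] add [flylt] -> 12 lines: gxqi avc axd vjoff daay flylt iraxd dcybs hvp knn qays nrq
Hunk 3: at line 7 remove [hvp,knn] add [fdnb,vyhtu] -> 12 lines: gxqi avc axd vjoff daay flylt iraxd dcybs fdnb vyhtu qays nrq
Final line count: 12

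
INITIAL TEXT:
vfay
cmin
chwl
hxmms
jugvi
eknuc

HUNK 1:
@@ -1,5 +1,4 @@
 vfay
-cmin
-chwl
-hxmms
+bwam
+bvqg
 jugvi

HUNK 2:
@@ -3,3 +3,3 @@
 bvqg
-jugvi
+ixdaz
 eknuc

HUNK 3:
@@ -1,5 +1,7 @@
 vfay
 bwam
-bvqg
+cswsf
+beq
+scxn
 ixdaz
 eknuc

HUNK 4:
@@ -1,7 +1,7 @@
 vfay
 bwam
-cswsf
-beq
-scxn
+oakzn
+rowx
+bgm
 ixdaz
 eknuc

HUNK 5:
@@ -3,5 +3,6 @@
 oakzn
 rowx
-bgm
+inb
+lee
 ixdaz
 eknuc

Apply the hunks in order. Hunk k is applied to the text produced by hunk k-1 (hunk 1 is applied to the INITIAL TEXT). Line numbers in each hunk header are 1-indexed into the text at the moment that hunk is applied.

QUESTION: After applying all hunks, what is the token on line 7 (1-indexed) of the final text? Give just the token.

Answer: ixdaz

Derivation:
Hunk 1: at line 1 remove [cmin,chwl,hxmms] add [bwam,bvqg] -> 5 lines: vfay bwam bvqg jugvi eknuc
Hunk 2: at line 3 remove [jugvi] add [ixdaz] -> 5 lines: vfay bwam bvqg ixdaz eknuc
Hunk 3: at line 1 remove [bvqg] add [cswsf,beq,scxn] -> 7 lines: vfay bwam cswsf beq scxn ixdaz eknuc
Hunk 4: at line 1 remove [cswsf,beq,scxn] add [oakzn,rowx,bgm] -> 7 lines: vfay bwam oakzn rowx bgm ixdaz eknuc
Hunk 5: at line 3 remove [bgm] add [inb,lee] -> 8 lines: vfay bwam oakzn rowx inb lee ixdaz eknuc
Final line 7: ixdaz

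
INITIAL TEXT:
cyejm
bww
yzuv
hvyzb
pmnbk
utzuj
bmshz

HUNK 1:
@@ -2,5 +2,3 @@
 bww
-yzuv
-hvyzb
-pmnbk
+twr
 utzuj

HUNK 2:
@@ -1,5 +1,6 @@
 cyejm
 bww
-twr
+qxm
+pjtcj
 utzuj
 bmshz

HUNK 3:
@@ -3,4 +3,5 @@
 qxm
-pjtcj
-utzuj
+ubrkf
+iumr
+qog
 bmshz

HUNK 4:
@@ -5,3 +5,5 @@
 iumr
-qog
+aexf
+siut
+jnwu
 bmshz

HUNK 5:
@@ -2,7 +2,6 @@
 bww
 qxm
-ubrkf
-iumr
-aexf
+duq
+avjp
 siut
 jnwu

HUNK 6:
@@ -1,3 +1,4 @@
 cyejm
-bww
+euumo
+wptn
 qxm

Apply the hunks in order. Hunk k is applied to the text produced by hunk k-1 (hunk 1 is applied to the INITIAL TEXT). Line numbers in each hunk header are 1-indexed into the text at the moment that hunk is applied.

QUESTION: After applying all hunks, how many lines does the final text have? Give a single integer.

Hunk 1: at line 2 remove [yzuv,hvyzb,pmnbk] add [twr] -> 5 lines: cyejm bww twr utzuj bmshz
Hunk 2: at line 1 remove [twr] add [qxm,pjtcj] -> 6 lines: cyejm bww qxm pjtcj utzuj bmshz
Hunk 3: at line 3 remove [pjtcj,utzuj] add [ubrkf,iumr,qog] -> 7 lines: cyejm bww qxm ubrkf iumr qog bmshz
Hunk 4: at line 5 remove [qog] add [aexf,siut,jnwu] -> 9 lines: cyejm bww qxm ubrkf iumr aexf siut jnwu bmshz
Hunk 5: at line 2 remove [ubrkf,iumr,aexf] add [duq,avjp] -> 8 lines: cyejm bww qxm duq avjp siut jnwu bmshz
Hunk 6: at line 1 remove [bww] add [euumo,wptn] -> 9 lines: cyejm euumo wptn qxm duq avjp siut jnwu bmshz
Final line count: 9

Answer: 9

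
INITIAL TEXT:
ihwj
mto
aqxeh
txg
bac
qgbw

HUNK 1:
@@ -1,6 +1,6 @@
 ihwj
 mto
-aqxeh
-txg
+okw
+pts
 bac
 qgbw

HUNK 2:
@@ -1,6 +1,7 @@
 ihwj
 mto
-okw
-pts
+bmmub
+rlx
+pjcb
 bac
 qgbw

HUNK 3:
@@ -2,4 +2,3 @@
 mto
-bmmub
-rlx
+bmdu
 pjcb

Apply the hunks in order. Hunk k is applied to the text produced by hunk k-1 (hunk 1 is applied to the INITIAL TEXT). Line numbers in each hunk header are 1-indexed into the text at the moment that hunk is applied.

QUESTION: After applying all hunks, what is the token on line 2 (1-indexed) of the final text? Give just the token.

Answer: mto

Derivation:
Hunk 1: at line 1 remove [aqxeh,txg] add [okw,pts] -> 6 lines: ihwj mto okw pts bac qgbw
Hunk 2: at line 1 remove [okw,pts] add [bmmub,rlx,pjcb] -> 7 lines: ihwj mto bmmub rlx pjcb bac qgbw
Hunk 3: at line 2 remove [bmmub,rlx] add [bmdu] -> 6 lines: ihwj mto bmdu pjcb bac qgbw
Final line 2: mto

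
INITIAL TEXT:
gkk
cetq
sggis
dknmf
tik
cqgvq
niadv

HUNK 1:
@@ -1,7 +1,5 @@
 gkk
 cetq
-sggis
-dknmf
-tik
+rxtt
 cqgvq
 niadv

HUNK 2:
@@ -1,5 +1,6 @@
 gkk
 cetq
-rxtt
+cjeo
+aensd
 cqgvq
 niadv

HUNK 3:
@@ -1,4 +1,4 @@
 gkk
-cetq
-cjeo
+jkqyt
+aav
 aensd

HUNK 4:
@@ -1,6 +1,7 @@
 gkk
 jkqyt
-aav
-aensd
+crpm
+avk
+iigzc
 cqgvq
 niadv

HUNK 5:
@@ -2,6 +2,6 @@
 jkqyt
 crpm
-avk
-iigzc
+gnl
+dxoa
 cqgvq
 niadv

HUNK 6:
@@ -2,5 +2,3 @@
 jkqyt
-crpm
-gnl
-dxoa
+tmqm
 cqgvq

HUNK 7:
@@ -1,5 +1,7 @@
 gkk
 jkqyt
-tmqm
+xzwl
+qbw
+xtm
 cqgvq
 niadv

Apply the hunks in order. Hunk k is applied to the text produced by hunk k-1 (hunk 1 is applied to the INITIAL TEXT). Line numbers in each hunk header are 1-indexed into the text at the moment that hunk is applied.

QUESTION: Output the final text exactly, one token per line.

Hunk 1: at line 1 remove [sggis,dknmf,tik] add [rxtt] -> 5 lines: gkk cetq rxtt cqgvq niadv
Hunk 2: at line 1 remove [rxtt] add [cjeo,aensd] -> 6 lines: gkk cetq cjeo aensd cqgvq niadv
Hunk 3: at line 1 remove [cetq,cjeo] add [jkqyt,aav] -> 6 lines: gkk jkqyt aav aensd cqgvq niadv
Hunk 4: at line 1 remove [aav,aensd] add [crpm,avk,iigzc] -> 7 lines: gkk jkqyt crpm avk iigzc cqgvq niadv
Hunk 5: at line 2 remove [avk,iigzc] add [gnl,dxoa] -> 7 lines: gkk jkqyt crpm gnl dxoa cqgvq niadv
Hunk 6: at line 2 remove [crpm,gnl,dxoa] add [tmqm] -> 5 lines: gkk jkqyt tmqm cqgvq niadv
Hunk 7: at line 1 remove [tmqm] add [xzwl,qbw,xtm] -> 7 lines: gkk jkqyt xzwl qbw xtm cqgvq niadv

Answer: gkk
jkqyt
xzwl
qbw
xtm
cqgvq
niadv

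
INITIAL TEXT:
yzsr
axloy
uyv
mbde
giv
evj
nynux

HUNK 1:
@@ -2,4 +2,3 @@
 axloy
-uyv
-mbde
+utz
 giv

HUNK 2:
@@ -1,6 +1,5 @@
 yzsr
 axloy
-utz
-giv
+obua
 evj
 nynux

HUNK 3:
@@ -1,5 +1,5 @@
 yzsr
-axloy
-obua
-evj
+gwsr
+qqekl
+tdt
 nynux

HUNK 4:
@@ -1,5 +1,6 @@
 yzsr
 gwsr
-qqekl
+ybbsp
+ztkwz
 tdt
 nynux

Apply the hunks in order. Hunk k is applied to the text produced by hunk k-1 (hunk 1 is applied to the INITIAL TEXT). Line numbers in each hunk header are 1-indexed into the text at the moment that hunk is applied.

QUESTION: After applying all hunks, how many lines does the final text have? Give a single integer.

Answer: 6

Derivation:
Hunk 1: at line 2 remove [uyv,mbde] add [utz] -> 6 lines: yzsr axloy utz giv evj nynux
Hunk 2: at line 1 remove [utz,giv] add [obua] -> 5 lines: yzsr axloy obua evj nynux
Hunk 3: at line 1 remove [axloy,obua,evj] add [gwsr,qqekl,tdt] -> 5 lines: yzsr gwsr qqekl tdt nynux
Hunk 4: at line 1 remove [qqekl] add [ybbsp,ztkwz] -> 6 lines: yzsr gwsr ybbsp ztkwz tdt nynux
Final line count: 6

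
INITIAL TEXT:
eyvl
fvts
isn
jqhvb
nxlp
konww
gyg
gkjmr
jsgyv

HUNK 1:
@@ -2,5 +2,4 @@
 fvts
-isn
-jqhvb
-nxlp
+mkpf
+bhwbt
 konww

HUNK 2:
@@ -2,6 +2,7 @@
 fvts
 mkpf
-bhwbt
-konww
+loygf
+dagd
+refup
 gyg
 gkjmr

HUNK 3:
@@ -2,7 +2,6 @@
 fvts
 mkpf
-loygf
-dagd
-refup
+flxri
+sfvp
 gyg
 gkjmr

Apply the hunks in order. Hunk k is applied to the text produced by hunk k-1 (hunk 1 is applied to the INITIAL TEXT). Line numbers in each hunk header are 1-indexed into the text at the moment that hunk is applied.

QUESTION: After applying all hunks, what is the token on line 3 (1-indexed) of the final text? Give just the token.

Hunk 1: at line 2 remove [isn,jqhvb,nxlp] add [mkpf,bhwbt] -> 8 lines: eyvl fvts mkpf bhwbt konww gyg gkjmr jsgyv
Hunk 2: at line 2 remove [bhwbt,konww] add [loygf,dagd,refup] -> 9 lines: eyvl fvts mkpf loygf dagd refup gyg gkjmr jsgyv
Hunk 3: at line 2 remove [loygf,dagd,refup] add [flxri,sfvp] -> 8 lines: eyvl fvts mkpf flxri sfvp gyg gkjmr jsgyv
Final line 3: mkpf

Answer: mkpf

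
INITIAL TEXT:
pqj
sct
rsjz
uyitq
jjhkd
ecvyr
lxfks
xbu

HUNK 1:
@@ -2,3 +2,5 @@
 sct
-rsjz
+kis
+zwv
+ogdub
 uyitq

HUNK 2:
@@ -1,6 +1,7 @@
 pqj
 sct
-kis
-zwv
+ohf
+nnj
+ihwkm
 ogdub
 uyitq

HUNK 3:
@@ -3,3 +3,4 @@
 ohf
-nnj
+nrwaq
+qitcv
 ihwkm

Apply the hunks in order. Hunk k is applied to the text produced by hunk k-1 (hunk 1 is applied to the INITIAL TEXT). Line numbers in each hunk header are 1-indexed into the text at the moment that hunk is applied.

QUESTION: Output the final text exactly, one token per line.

Answer: pqj
sct
ohf
nrwaq
qitcv
ihwkm
ogdub
uyitq
jjhkd
ecvyr
lxfks
xbu

Derivation:
Hunk 1: at line 2 remove [rsjz] add [kis,zwv,ogdub] -> 10 lines: pqj sct kis zwv ogdub uyitq jjhkd ecvyr lxfks xbu
Hunk 2: at line 1 remove [kis,zwv] add [ohf,nnj,ihwkm] -> 11 lines: pqj sct ohf nnj ihwkm ogdub uyitq jjhkd ecvyr lxfks xbu
Hunk 3: at line 3 remove [nnj] add [nrwaq,qitcv] -> 12 lines: pqj sct ohf nrwaq qitcv ihwkm ogdub uyitq jjhkd ecvyr lxfks xbu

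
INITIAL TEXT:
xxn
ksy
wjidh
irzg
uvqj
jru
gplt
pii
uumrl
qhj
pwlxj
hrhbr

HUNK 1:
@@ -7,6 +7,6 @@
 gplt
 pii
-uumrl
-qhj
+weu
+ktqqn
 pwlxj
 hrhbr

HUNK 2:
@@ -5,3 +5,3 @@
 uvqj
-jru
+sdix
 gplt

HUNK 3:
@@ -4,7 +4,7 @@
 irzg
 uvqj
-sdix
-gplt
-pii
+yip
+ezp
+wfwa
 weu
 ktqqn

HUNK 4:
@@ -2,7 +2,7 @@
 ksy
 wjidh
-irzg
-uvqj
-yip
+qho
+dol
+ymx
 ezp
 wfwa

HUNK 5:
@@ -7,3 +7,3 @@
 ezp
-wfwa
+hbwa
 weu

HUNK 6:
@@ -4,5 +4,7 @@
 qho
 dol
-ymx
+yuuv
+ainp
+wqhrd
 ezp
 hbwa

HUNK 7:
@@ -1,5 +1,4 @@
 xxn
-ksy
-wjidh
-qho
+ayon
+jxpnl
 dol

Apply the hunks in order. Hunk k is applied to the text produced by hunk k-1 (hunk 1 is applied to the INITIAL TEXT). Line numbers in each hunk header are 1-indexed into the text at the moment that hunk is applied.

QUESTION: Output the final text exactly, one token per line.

Answer: xxn
ayon
jxpnl
dol
yuuv
ainp
wqhrd
ezp
hbwa
weu
ktqqn
pwlxj
hrhbr

Derivation:
Hunk 1: at line 7 remove [uumrl,qhj] add [weu,ktqqn] -> 12 lines: xxn ksy wjidh irzg uvqj jru gplt pii weu ktqqn pwlxj hrhbr
Hunk 2: at line 5 remove [jru] add [sdix] -> 12 lines: xxn ksy wjidh irzg uvqj sdix gplt pii weu ktqqn pwlxj hrhbr
Hunk 3: at line 4 remove [sdix,gplt,pii] add [yip,ezp,wfwa] -> 12 lines: xxn ksy wjidh irzg uvqj yip ezp wfwa weu ktqqn pwlxj hrhbr
Hunk 4: at line 2 remove [irzg,uvqj,yip] add [qho,dol,ymx] -> 12 lines: xxn ksy wjidh qho dol ymx ezp wfwa weu ktqqn pwlxj hrhbr
Hunk 5: at line 7 remove [wfwa] add [hbwa] -> 12 lines: xxn ksy wjidh qho dol ymx ezp hbwa weu ktqqn pwlxj hrhbr
Hunk 6: at line 4 remove [ymx] add [yuuv,ainp,wqhrd] -> 14 lines: xxn ksy wjidh qho dol yuuv ainp wqhrd ezp hbwa weu ktqqn pwlxj hrhbr
Hunk 7: at line 1 remove [ksy,wjidh,qho] add [ayon,jxpnl] -> 13 lines: xxn ayon jxpnl dol yuuv ainp wqhrd ezp hbwa weu ktqqn pwlxj hrhbr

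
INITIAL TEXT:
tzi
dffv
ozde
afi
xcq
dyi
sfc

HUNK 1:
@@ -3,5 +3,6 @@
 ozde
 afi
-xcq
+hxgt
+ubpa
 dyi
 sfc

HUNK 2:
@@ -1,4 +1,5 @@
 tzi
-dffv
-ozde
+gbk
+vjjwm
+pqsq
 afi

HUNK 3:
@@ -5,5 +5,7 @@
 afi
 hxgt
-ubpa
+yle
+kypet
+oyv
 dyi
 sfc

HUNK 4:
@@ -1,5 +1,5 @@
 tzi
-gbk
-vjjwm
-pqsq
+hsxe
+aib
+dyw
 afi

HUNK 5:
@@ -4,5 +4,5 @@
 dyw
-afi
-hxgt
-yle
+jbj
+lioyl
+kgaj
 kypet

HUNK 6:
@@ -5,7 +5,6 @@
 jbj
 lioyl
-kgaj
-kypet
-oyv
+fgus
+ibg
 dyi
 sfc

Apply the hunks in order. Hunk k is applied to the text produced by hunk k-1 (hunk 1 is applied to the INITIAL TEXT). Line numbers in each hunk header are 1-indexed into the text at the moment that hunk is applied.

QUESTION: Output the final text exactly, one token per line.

Hunk 1: at line 3 remove [xcq] add [hxgt,ubpa] -> 8 lines: tzi dffv ozde afi hxgt ubpa dyi sfc
Hunk 2: at line 1 remove [dffv,ozde] add [gbk,vjjwm,pqsq] -> 9 lines: tzi gbk vjjwm pqsq afi hxgt ubpa dyi sfc
Hunk 3: at line 5 remove [ubpa] add [yle,kypet,oyv] -> 11 lines: tzi gbk vjjwm pqsq afi hxgt yle kypet oyv dyi sfc
Hunk 4: at line 1 remove [gbk,vjjwm,pqsq] add [hsxe,aib,dyw] -> 11 lines: tzi hsxe aib dyw afi hxgt yle kypet oyv dyi sfc
Hunk 5: at line 4 remove [afi,hxgt,yle] add [jbj,lioyl,kgaj] -> 11 lines: tzi hsxe aib dyw jbj lioyl kgaj kypet oyv dyi sfc
Hunk 6: at line 5 remove [kgaj,kypet,oyv] add [fgus,ibg] -> 10 lines: tzi hsxe aib dyw jbj lioyl fgus ibg dyi sfc

Answer: tzi
hsxe
aib
dyw
jbj
lioyl
fgus
ibg
dyi
sfc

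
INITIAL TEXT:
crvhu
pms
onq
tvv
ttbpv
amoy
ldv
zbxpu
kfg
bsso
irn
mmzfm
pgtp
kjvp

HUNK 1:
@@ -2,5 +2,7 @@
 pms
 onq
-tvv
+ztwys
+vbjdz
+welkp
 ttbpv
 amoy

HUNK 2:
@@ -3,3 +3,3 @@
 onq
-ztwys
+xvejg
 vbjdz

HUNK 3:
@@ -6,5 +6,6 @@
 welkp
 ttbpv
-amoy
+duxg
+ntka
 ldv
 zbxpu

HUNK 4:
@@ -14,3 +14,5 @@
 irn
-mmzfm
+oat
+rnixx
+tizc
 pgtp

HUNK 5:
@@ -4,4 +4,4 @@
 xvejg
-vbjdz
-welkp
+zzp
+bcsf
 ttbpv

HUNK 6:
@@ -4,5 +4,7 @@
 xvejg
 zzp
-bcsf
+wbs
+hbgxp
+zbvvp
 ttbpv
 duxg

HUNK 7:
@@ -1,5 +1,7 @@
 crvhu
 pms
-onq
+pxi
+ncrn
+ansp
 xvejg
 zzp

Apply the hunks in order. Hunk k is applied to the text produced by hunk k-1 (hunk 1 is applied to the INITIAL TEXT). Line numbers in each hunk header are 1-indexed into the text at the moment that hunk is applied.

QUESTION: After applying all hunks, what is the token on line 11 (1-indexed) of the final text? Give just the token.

Answer: ttbpv

Derivation:
Hunk 1: at line 2 remove [tvv] add [ztwys,vbjdz,welkp] -> 16 lines: crvhu pms onq ztwys vbjdz welkp ttbpv amoy ldv zbxpu kfg bsso irn mmzfm pgtp kjvp
Hunk 2: at line 3 remove [ztwys] add [xvejg] -> 16 lines: crvhu pms onq xvejg vbjdz welkp ttbpv amoy ldv zbxpu kfg bsso irn mmzfm pgtp kjvp
Hunk 3: at line 6 remove [amoy] add [duxg,ntka] -> 17 lines: crvhu pms onq xvejg vbjdz welkp ttbpv duxg ntka ldv zbxpu kfg bsso irn mmzfm pgtp kjvp
Hunk 4: at line 14 remove [mmzfm] add [oat,rnixx,tizc] -> 19 lines: crvhu pms onq xvejg vbjdz welkp ttbpv duxg ntka ldv zbxpu kfg bsso irn oat rnixx tizc pgtp kjvp
Hunk 5: at line 4 remove [vbjdz,welkp] add [zzp,bcsf] -> 19 lines: crvhu pms onq xvejg zzp bcsf ttbpv duxg ntka ldv zbxpu kfg bsso irn oat rnixx tizc pgtp kjvp
Hunk 6: at line 4 remove [bcsf] add [wbs,hbgxp,zbvvp] -> 21 lines: crvhu pms onq xvejg zzp wbs hbgxp zbvvp ttbpv duxg ntka ldv zbxpu kfg bsso irn oat rnixx tizc pgtp kjvp
Hunk 7: at line 1 remove [onq] add [pxi,ncrn,ansp] -> 23 lines: crvhu pms pxi ncrn ansp xvejg zzp wbs hbgxp zbvvp ttbpv duxg ntka ldv zbxpu kfg bsso irn oat rnixx tizc pgtp kjvp
Final line 11: ttbpv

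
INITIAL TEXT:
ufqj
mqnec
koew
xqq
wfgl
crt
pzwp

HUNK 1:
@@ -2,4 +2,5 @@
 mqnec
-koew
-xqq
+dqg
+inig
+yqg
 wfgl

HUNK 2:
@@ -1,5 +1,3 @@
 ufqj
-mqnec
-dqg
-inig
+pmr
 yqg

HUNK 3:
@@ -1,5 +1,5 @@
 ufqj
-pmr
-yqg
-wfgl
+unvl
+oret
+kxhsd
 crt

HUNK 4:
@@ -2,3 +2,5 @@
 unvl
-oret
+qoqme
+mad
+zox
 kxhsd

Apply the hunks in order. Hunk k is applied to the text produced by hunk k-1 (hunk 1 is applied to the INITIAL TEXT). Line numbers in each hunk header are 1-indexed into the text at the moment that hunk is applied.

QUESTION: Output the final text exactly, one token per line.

Hunk 1: at line 2 remove [koew,xqq] add [dqg,inig,yqg] -> 8 lines: ufqj mqnec dqg inig yqg wfgl crt pzwp
Hunk 2: at line 1 remove [mqnec,dqg,inig] add [pmr] -> 6 lines: ufqj pmr yqg wfgl crt pzwp
Hunk 3: at line 1 remove [pmr,yqg,wfgl] add [unvl,oret,kxhsd] -> 6 lines: ufqj unvl oret kxhsd crt pzwp
Hunk 4: at line 2 remove [oret] add [qoqme,mad,zox] -> 8 lines: ufqj unvl qoqme mad zox kxhsd crt pzwp

Answer: ufqj
unvl
qoqme
mad
zox
kxhsd
crt
pzwp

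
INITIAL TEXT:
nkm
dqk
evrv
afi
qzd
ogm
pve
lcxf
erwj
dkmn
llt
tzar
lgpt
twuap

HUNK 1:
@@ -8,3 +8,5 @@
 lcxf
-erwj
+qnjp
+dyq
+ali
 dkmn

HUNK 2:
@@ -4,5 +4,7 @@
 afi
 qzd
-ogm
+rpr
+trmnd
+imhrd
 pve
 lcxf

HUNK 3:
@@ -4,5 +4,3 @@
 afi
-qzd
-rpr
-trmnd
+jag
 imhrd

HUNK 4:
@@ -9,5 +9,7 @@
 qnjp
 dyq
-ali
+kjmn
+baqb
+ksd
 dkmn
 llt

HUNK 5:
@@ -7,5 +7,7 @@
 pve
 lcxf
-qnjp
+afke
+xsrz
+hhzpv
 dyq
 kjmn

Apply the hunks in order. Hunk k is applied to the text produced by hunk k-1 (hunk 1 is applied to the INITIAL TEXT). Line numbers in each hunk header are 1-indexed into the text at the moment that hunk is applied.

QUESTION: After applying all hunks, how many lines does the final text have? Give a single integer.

Answer: 20

Derivation:
Hunk 1: at line 8 remove [erwj] add [qnjp,dyq,ali] -> 16 lines: nkm dqk evrv afi qzd ogm pve lcxf qnjp dyq ali dkmn llt tzar lgpt twuap
Hunk 2: at line 4 remove [ogm] add [rpr,trmnd,imhrd] -> 18 lines: nkm dqk evrv afi qzd rpr trmnd imhrd pve lcxf qnjp dyq ali dkmn llt tzar lgpt twuap
Hunk 3: at line 4 remove [qzd,rpr,trmnd] add [jag] -> 16 lines: nkm dqk evrv afi jag imhrd pve lcxf qnjp dyq ali dkmn llt tzar lgpt twuap
Hunk 4: at line 9 remove [ali] add [kjmn,baqb,ksd] -> 18 lines: nkm dqk evrv afi jag imhrd pve lcxf qnjp dyq kjmn baqb ksd dkmn llt tzar lgpt twuap
Hunk 5: at line 7 remove [qnjp] add [afke,xsrz,hhzpv] -> 20 lines: nkm dqk evrv afi jag imhrd pve lcxf afke xsrz hhzpv dyq kjmn baqb ksd dkmn llt tzar lgpt twuap
Final line count: 20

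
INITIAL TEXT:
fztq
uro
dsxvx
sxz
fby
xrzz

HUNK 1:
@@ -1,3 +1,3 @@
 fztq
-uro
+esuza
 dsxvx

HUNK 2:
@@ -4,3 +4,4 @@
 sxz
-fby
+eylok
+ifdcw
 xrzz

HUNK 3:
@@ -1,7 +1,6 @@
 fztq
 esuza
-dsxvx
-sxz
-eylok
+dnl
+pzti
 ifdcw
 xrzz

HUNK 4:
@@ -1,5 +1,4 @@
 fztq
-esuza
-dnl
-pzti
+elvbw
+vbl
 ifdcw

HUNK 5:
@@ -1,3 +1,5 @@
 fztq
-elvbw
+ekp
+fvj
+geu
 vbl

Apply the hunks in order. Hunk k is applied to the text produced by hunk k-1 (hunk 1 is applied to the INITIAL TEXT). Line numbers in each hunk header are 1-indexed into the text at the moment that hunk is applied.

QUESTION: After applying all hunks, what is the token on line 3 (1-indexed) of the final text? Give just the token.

Hunk 1: at line 1 remove [uro] add [esuza] -> 6 lines: fztq esuza dsxvx sxz fby xrzz
Hunk 2: at line 4 remove [fby] add [eylok,ifdcw] -> 7 lines: fztq esuza dsxvx sxz eylok ifdcw xrzz
Hunk 3: at line 1 remove [dsxvx,sxz,eylok] add [dnl,pzti] -> 6 lines: fztq esuza dnl pzti ifdcw xrzz
Hunk 4: at line 1 remove [esuza,dnl,pzti] add [elvbw,vbl] -> 5 lines: fztq elvbw vbl ifdcw xrzz
Hunk 5: at line 1 remove [elvbw] add [ekp,fvj,geu] -> 7 lines: fztq ekp fvj geu vbl ifdcw xrzz
Final line 3: fvj

Answer: fvj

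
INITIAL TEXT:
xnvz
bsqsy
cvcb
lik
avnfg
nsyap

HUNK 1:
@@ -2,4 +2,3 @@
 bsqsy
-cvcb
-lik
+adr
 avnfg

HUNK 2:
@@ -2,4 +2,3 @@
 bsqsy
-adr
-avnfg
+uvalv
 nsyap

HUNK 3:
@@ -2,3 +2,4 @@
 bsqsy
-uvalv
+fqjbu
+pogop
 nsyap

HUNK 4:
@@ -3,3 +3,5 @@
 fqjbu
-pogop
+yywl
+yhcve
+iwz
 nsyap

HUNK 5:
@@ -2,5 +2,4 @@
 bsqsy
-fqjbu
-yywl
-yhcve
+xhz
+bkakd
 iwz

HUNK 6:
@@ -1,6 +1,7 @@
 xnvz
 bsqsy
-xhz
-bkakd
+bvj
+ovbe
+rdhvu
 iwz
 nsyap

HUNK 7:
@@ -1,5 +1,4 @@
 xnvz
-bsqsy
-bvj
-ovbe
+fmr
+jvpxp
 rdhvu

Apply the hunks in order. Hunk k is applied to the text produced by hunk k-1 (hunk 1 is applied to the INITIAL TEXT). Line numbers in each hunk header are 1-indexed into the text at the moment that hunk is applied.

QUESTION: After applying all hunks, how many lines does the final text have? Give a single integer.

Answer: 6

Derivation:
Hunk 1: at line 2 remove [cvcb,lik] add [adr] -> 5 lines: xnvz bsqsy adr avnfg nsyap
Hunk 2: at line 2 remove [adr,avnfg] add [uvalv] -> 4 lines: xnvz bsqsy uvalv nsyap
Hunk 3: at line 2 remove [uvalv] add [fqjbu,pogop] -> 5 lines: xnvz bsqsy fqjbu pogop nsyap
Hunk 4: at line 3 remove [pogop] add [yywl,yhcve,iwz] -> 7 lines: xnvz bsqsy fqjbu yywl yhcve iwz nsyap
Hunk 5: at line 2 remove [fqjbu,yywl,yhcve] add [xhz,bkakd] -> 6 lines: xnvz bsqsy xhz bkakd iwz nsyap
Hunk 6: at line 1 remove [xhz,bkakd] add [bvj,ovbe,rdhvu] -> 7 lines: xnvz bsqsy bvj ovbe rdhvu iwz nsyap
Hunk 7: at line 1 remove [bsqsy,bvj,ovbe] add [fmr,jvpxp] -> 6 lines: xnvz fmr jvpxp rdhvu iwz nsyap
Final line count: 6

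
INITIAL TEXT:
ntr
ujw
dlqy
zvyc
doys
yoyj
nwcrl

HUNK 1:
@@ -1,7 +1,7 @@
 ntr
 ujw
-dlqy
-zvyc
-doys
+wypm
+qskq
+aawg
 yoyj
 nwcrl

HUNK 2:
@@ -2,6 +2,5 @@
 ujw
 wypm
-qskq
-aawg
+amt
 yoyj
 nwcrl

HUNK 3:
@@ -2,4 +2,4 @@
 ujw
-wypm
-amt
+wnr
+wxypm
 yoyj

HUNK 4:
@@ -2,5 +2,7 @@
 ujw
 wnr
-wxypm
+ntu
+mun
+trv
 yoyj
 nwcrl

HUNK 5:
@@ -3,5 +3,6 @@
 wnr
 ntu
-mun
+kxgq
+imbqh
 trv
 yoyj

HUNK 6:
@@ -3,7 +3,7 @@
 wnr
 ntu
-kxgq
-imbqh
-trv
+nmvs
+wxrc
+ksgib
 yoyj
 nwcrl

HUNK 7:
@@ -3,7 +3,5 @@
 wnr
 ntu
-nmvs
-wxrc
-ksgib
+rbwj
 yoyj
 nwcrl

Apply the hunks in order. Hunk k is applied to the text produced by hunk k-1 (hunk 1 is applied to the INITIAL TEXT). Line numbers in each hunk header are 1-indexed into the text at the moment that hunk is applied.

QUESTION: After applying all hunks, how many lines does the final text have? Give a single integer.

Hunk 1: at line 1 remove [dlqy,zvyc,doys] add [wypm,qskq,aawg] -> 7 lines: ntr ujw wypm qskq aawg yoyj nwcrl
Hunk 2: at line 2 remove [qskq,aawg] add [amt] -> 6 lines: ntr ujw wypm amt yoyj nwcrl
Hunk 3: at line 2 remove [wypm,amt] add [wnr,wxypm] -> 6 lines: ntr ujw wnr wxypm yoyj nwcrl
Hunk 4: at line 2 remove [wxypm] add [ntu,mun,trv] -> 8 lines: ntr ujw wnr ntu mun trv yoyj nwcrl
Hunk 5: at line 3 remove [mun] add [kxgq,imbqh] -> 9 lines: ntr ujw wnr ntu kxgq imbqh trv yoyj nwcrl
Hunk 6: at line 3 remove [kxgq,imbqh,trv] add [nmvs,wxrc,ksgib] -> 9 lines: ntr ujw wnr ntu nmvs wxrc ksgib yoyj nwcrl
Hunk 7: at line 3 remove [nmvs,wxrc,ksgib] add [rbwj] -> 7 lines: ntr ujw wnr ntu rbwj yoyj nwcrl
Final line count: 7

Answer: 7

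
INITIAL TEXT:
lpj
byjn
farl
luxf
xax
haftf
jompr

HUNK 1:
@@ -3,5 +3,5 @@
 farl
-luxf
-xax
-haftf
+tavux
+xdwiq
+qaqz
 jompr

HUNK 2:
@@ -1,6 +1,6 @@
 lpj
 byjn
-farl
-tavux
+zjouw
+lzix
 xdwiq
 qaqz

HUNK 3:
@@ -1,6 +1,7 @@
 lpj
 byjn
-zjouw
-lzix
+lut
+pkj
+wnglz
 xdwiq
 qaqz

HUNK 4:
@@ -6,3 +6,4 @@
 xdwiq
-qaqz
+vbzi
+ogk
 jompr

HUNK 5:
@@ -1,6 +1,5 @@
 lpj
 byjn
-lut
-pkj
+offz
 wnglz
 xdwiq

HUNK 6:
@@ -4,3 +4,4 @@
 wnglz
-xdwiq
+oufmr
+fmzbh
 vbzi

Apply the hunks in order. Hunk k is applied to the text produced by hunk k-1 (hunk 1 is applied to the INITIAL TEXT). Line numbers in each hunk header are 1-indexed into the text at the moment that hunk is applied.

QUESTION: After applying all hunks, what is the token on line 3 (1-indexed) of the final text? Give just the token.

Hunk 1: at line 3 remove [luxf,xax,haftf] add [tavux,xdwiq,qaqz] -> 7 lines: lpj byjn farl tavux xdwiq qaqz jompr
Hunk 2: at line 1 remove [farl,tavux] add [zjouw,lzix] -> 7 lines: lpj byjn zjouw lzix xdwiq qaqz jompr
Hunk 3: at line 1 remove [zjouw,lzix] add [lut,pkj,wnglz] -> 8 lines: lpj byjn lut pkj wnglz xdwiq qaqz jompr
Hunk 4: at line 6 remove [qaqz] add [vbzi,ogk] -> 9 lines: lpj byjn lut pkj wnglz xdwiq vbzi ogk jompr
Hunk 5: at line 1 remove [lut,pkj] add [offz] -> 8 lines: lpj byjn offz wnglz xdwiq vbzi ogk jompr
Hunk 6: at line 4 remove [xdwiq] add [oufmr,fmzbh] -> 9 lines: lpj byjn offz wnglz oufmr fmzbh vbzi ogk jompr
Final line 3: offz

Answer: offz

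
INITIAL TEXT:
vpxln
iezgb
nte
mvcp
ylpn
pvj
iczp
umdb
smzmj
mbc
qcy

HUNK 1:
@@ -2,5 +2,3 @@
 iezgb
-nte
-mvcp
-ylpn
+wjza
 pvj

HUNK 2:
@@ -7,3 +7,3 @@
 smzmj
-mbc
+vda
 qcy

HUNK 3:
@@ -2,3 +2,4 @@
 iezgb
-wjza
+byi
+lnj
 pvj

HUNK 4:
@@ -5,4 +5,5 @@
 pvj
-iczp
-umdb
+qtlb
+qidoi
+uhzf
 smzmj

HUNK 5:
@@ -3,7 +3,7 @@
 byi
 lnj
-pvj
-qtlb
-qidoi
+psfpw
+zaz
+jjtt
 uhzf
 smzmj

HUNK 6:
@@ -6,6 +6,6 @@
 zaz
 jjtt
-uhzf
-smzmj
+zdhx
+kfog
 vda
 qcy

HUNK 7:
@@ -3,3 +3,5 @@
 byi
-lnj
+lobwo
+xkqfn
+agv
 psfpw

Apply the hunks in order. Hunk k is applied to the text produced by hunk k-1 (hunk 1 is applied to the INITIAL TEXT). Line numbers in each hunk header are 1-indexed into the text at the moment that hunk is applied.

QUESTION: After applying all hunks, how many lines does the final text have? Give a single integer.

Hunk 1: at line 2 remove [nte,mvcp,ylpn] add [wjza] -> 9 lines: vpxln iezgb wjza pvj iczp umdb smzmj mbc qcy
Hunk 2: at line 7 remove [mbc] add [vda] -> 9 lines: vpxln iezgb wjza pvj iczp umdb smzmj vda qcy
Hunk 3: at line 2 remove [wjza] add [byi,lnj] -> 10 lines: vpxln iezgb byi lnj pvj iczp umdb smzmj vda qcy
Hunk 4: at line 5 remove [iczp,umdb] add [qtlb,qidoi,uhzf] -> 11 lines: vpxln iezgb byi lnj pvj qtlb qidoi uhzf smzmj vda qcy
Hunk 5: at line 3 remove [pvj,qtlb,qidoi] add [psfpw,zaz,jjtt] -> 11 lines: vpxln iezgb byi lnj psfpw zaz jjtt uhzf smzmj vda qcy
Hunk 6: at line 6 remove [uhzf,smzmj] add [zdhx,kfog] -> 11 lines: vpxln iezgb byi lnj psfpw zaz jjtt zdhx kfog vda qcy
Hunk 7: at line 3 remove [lnj] add [lobwo,xkqfn,agv] -> 13 lines: vpxln iezgb byi lobwo xkqfn agv psfpw zaz jjtt zdhx kfog vda qcy
Final line count: 13

Answer: 13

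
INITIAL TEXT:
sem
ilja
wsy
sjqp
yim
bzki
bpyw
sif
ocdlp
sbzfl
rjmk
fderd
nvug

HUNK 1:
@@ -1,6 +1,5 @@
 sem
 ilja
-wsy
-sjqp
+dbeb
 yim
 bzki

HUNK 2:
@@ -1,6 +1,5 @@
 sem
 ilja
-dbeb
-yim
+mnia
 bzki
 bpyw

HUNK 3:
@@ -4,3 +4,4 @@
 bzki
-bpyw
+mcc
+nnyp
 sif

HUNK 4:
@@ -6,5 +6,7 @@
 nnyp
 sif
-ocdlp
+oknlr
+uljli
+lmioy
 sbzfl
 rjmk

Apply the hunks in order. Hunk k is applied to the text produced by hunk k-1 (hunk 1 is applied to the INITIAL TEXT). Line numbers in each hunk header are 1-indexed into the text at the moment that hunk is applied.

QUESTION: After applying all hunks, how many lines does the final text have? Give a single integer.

Answer: 14

Derivation:
Hunk 1: at line 1 remove [wsy,sjqp] add [dbeb] -> 12 lines: sem ilja dbeb yim bzki bpyw sif ocdlp sbzfl rjmk fderd nvug
Hunk 2: at line 1 remove [dbeb,yim] add [mnia] -> 11 lines: sem ilja mnia bzki bpyw sif ocdlp sbzfl rjmk fderd nvug
Hunk 3: at line 4 remove [bpyw] add [mcc,nnyp] -> 12 lines: sem ilja mnia bzki mcc nnyp sif ocdlp sbzfl rjmk fderd nvug
Hunk 4: at line 6 remove [ocdlp] add [oknlr,uljli,lmioy] -> 14 lines: sem ilja mnia bzki mcc nnyp sif oknlr uljli lmioy sbzfl rjmk fderd nvug
Final line count: 14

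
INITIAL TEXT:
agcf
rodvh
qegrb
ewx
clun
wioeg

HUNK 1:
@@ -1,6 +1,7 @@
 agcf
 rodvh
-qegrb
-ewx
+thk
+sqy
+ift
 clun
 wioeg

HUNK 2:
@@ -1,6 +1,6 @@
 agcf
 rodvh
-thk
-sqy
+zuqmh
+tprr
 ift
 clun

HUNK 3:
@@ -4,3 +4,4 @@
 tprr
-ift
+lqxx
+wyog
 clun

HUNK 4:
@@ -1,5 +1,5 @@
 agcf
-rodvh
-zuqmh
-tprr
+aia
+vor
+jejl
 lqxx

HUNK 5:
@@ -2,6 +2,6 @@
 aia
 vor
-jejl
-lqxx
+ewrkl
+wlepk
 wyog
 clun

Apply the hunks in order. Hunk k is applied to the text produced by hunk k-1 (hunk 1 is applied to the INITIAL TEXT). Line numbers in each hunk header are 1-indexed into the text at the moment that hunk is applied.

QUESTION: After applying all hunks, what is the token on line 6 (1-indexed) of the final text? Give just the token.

Hunk 1: at line 1 remove [qegrb,ewx] add [thk,sqy,ift] -> 7 lines: agcf rodvh thk sqy ift clun wioeg
Hunk 2: at line 1 remove [thk,sqy] add [zuqmh,tprr] -> 7 lines: agcf rodvh zuqmh tprr ift clun wioeg
Hunk 3: at line 4 remove [ift] add [lqxx,wyog] -> 8 lines: agcf rodvh zuqmh tprr lqxx wyog clun wioeg
Hunk 4: at line 1 remove [rodvh,zuqmh,tprr] add [aia,vor,jejl] -> 8 lines: agcf aia vor jejl lqxx wyog clun wioeg
Hunk 5: at line 2 remove [jejl,lqxx] add [ewrkl,wlepk] -> 8 lines: agcf aia vor ewrkl wlepk wyog clun wioeg
Final line 6: wyog

Answer: wyog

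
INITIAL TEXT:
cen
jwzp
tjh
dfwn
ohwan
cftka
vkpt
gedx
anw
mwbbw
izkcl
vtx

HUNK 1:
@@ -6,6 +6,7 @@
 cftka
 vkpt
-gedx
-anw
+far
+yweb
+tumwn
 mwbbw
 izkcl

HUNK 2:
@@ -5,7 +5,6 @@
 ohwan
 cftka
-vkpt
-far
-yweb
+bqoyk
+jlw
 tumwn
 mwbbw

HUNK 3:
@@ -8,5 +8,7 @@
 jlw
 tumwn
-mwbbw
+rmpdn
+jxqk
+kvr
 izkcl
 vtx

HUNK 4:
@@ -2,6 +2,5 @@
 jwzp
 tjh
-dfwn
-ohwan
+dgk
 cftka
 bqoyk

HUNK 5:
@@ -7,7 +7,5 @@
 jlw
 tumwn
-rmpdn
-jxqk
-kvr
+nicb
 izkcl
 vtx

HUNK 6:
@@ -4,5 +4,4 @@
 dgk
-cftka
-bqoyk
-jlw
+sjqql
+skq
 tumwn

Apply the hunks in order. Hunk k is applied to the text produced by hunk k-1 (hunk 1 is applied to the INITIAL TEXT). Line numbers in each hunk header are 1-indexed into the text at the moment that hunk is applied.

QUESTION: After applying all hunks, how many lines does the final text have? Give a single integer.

Hunk 1: at line 6 remove [gedx,anw] add [far,yweb,tumwn] -> 13 lines: cen jwzp tjh dfwn ohwan cftka vkpt far yweb tumwn mwbbw izkcl vtx
Hunk 2: at line 5 remove [vkpt,far,yweb] add [bqoyk,jlw] -> 12 lines: cen jwzp tjh dfwn ohwan cftka bqoyk jlw tumwn mwbbw izkcl vtx
Hunk 3: at line 8 remove [mwbbw] add [rmpdn,jxqk,kvr] -> 14 lines: cen jwzp tjh dfwn ohwan cftka bqoyk jlw tumwn rmpdn jxqk kvr izkcl vtx
Hunk 4: at line 2 remove [dfwn,ohwan] add [dgk] -> 13 lines: cen jwzp tjh dgk cftka bqoyk jlw tumwn rmpdn jxqk kvr izkcl vtx
Hunk 5: at line 7 remove [rmpdn,jxqk,kvr] add [nicb] -> 11 lines: cen jwzp tjh dgk cftka bqoyk jlw tumwn nicb izkcl vtx
Hunk 6: at line 4 remove [cftka,bqoyk,jlw] add [sjqql,skq] -> 10 lines: cen jwzp tjh dgk sjqql skq tumwn nicb izkcl vtx
Final line count: 10

Answer: 10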